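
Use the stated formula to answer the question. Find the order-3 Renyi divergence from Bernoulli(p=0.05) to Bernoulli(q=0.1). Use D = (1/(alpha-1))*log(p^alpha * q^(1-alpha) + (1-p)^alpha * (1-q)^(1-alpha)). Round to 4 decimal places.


Renyi divergence of order alpha between Bernoulli distributions:
D = (1/(alpha-1))*log(p^alpha * q^(1-alpha) + (1-p)^alpha * (1-q)^(1-alpha)).
alpha = 3, p = 0.05, q = 0.1.
p^alpha * q^(1-alpha) = 0.05^3 * 0.1^-2 = 0.0125.
(1-p)^alpha * (1-q)^(1-alpha) = 0.95^3 * 0.9^-2 = 1.058488.
sum = 0.0125 + 1.058488 = 1.070988.
D = (1/2)*log(1.070988) = 0.0343

0.0343


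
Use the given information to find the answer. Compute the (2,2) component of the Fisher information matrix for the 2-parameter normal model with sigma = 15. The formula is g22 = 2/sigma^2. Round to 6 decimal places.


For the 2-parameter normal family, the Fisher metric has:
  g11 = 1/sigma^2, g22 = 2/sigma^2.
sigma = 15, sigma^2 = 225.
g22 = 0.008889

0.008889


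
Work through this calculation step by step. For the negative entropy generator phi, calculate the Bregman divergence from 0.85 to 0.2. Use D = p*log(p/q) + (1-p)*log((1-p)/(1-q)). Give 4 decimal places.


Bregman divergence with negative entropy generator:
D = p*log(p/q) + (1-p)*log((1-p)/(1-q)).
p = 0.85, q = 0.2.
p*log(p/q) = 0.85*log(0.85/0.2) = 1.229881.
(1-p)*log((1-p)/(1-q)) = 0.15*log(0.15/0.8) = -0.251096.
D = 1.229881 + -0.251096 = 0.9788

0.9788


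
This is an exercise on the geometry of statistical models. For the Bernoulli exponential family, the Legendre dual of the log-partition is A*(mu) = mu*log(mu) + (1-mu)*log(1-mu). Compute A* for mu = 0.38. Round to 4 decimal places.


Legendre transform for Bernoulli:
A*(mu) = mu*log(mu) + (1-mu)*log(1-mu).
mu = 0.38, 1-mu = 0.62.
mu*log(mu) = 0.38*log(0.38) = -0.367682.
(1-mu)*log(1-mu) = 0.62*log(0.62) = -0.296382.
A* = -0.367682 + -0.296382 = -0.6641

-0.6641


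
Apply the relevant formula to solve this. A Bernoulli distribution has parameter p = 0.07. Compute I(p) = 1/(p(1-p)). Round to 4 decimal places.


For Bernoulli(p), Fisher information is I(p) = 1/(p*(1-p)).
p = 0.07, 1-p = 0.93.
p*(1-p) = 0.0651.
I(p) = 1/0.0651 = 15.3610

15.3610


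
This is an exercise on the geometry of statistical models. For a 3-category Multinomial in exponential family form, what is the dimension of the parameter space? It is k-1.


Exponential family dimension calculation:
For Multinomial with k=3 categories, dim = k-1 = 2.

2


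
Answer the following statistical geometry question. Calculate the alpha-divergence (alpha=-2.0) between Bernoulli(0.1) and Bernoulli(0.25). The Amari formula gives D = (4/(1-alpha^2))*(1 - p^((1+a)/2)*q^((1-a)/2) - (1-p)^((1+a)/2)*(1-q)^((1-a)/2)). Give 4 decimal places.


Amari alpha-divergence:
D = (4/(1-alpha^2))*(1 - p^((1+a)/2)*q^((1-a)/2) - (1-p)^((1+a)/2)*(1-q)^((1-a)/2)).
alpha = -2.0, p = 0.1, q = 0.25.
e1 = (1+alpha)/2 = -0.5, e2 = (1-alpha)/2 = 1.5.
t1 = p^e1 * q^e2 = 0.1^-0.5 * 0.25^1.5 = 0.395285.
t2 = (1-p)^e1 * (1-q)^e2 = 0.9^-0.5 * 0.75^1.5 = 0.684653.
4/(1-alpha^2) = -1.333333.
D = -1.333333*(1 - 0.395285 - 0.684653) = 0.1066

0.1066


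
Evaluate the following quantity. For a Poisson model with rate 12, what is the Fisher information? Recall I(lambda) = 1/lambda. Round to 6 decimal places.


Fisher information for Poisson: I(lambda) = 1/lambda.
lambda = 12.
I(lambda) = 1/12 = 0.083333

0.083333


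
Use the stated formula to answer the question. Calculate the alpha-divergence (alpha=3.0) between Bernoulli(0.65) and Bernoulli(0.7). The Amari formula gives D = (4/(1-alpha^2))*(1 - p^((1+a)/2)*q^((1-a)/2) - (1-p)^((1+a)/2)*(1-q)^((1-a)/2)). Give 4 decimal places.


Amari alpha-divergence:
D = (4/(1-alpha^2))*(1 - p^((1+a)/2)*q^((1-a)/2) - (1-p)^((1+a)/2)*(1-q)^((1-a)/2)).
alpha = 3.0, p = 0.65, q = 0.7.
e1 = (1+alpha)/2 = 2.0, e2 = (1-alpha)/2 = -1.0.
t1 = p^e1 * q^e2 = 0.65^2.0 * 0.7^-1.0 = 0.603571.
t2 = (1-p)^e1 * (1-q)^e2 = 0.35^2.0 * 0.3^-1.0 = 0.408333.
4/(1-alpha^2) = -0.5.
D = -0.5*(1 - 0.603571 - 0.408333) = 0.0060

0.0060


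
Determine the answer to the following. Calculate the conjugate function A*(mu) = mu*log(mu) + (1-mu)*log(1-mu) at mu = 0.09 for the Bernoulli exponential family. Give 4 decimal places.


Legendre transform for Bernoulli:
A*(mu) = mu*log(mu) + (1-mu)*log(1-mu).
mu = 0.09, 1-mu = 0.91.
mu*log(mu) = 0.09*log(0.09) = -0.216715.
(1-mu)*log(1-mu) = 0.91*log(0.91) = -0.085823.
A* = -0.216715 + -0.085823 = -0.3025

-0.3025


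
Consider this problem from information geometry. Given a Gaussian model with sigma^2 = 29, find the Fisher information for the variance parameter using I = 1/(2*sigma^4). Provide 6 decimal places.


Fisher information for variance: I(sigma^2) = 1/(2*sigma^4).
sigma^2 = 29, so sigma^4 = 841.
I = 1/(2*841) = 1/1682 = 0.000595

0.000595


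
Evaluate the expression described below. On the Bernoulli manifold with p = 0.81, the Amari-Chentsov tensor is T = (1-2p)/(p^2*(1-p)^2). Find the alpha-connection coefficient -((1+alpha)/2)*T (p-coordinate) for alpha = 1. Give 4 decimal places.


Skewness (Amari-Chentsov) tensor: T = (1-2p)/(p^2*(1-p)^2).
p = 0.81, 1-2p = -0.62, p^2 = 0.6561, (1-p)^2 = 0.0361.
T = -0.62/(0.6561 * 0.0361) = -26.176673.
In the p-coordinate, Gamma^(alpha) = Gamma^(0) - (alpha/2)*T with Gamma^(0) = (1/2)*g'(p) = -T/2,
so Gamma^(alpha) = -((1+alpha)/2)*T.
alpha = 1, -(1+alpha)/2 = -1.0.
Gamma = -1.0 * -26.176673 = 26.1767

26.1767


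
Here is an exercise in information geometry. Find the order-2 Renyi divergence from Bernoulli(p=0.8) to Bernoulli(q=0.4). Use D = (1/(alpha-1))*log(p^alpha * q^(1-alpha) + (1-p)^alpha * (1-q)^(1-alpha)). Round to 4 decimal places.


Renyi divergence of order alpha between Bernoulli distributions:
D = (1/(alpha-1))*log(p^alpha * q^(1-alpha) + (1-p)^alpha * (1-q)^(1-alpha)).
alpha = 2, p = 0.8, q = 0.4.
p^alpha * q^(1-alpha) = 0.8^2 * 0.4^-1 = 1.6.
(1-p)^alpha * (1-q)^(1-alpha) = 0.2^2 * 0.6^-1 = 0.066667.
sum = 1.6 + 0.066667 = 1.666667.
D = (1/1)*log(1.666667) = 0.5108

0.5108


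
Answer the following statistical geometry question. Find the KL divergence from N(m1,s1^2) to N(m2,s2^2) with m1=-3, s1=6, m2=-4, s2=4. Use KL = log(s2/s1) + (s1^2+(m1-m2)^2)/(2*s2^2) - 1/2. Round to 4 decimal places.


KL divergence between normal distributions:
KL = log(s2/s1) + (s1^2 + (m1-m2)^2)/(2*s2^2) - 1/2.
log(4/6) = -0.405465.
(6^2 + (-3--4)^2)/(2*4^2) = (36 + 1)/32 = 1.15625.
KL = -0.405465 + 1.15625 - 0.5 = 0.2508

0.2508


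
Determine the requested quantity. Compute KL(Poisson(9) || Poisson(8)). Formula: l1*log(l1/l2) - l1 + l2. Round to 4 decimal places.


KL divergence for Poisson:
KL = l1*log(l1/l2) - l1 + l2.
l1 = 9, l2 = 8.
log(9/8) = 0.117783.
l1*log(l1/l2) = 9 * 0.117783 = 1.060047.
KL = 1.060047 - 9 + 8 = 0.0600

0.0600


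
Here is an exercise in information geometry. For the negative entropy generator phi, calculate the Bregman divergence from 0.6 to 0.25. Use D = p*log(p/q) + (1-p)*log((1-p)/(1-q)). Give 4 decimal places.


Bregman divergence with negative entropy generator:
D = p*log(p/q) + (1-p)*log((1-p)/(1-q)).
p = 0.6, q = 0.25.
p*log(p/q) = 0.6*log(0.6/0.25) = 0.525281.
(1-p)*log((1-p)/(1-q)) = 0.4*log(0.4/0.75) = -0.251443.
D = 0.525281 + -0.251443 = 0.2738

0.2738


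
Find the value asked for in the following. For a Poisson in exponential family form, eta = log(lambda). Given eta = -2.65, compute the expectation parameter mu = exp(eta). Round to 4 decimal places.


Expectation parameter for Poisson exponential family:
mu = exp(eta).
eta = -2.65.
mu = exp(-2.65) = 0.0707

0.0707


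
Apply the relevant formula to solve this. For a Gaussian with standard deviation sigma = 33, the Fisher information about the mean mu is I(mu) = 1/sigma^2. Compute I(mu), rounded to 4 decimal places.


The Fisher information for the mean of a normal distribution is I(mu) = 1/sigma^2.
sigma = 33, so sigma^2 = 1089.
I(mu) = 1/1089 = 0.0009

0.0009


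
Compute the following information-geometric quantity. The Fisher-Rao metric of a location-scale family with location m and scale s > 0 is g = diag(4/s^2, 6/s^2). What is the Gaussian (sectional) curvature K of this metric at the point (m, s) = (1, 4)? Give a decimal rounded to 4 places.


The metric has the form g = (A dm^2 + B ds^2)/s^2 with A = 4, B = 6.
Substitute u = sqrt(A/B)*m: g = B*(du^2 + ds^2)/s^2, i.e. B times the
Poincare upper half-plane metric, which has constant Gaussian curvature -1.
Scaling a 2D metric by a constant c divides the Gaussian curvature by c,
so K = -1/B = -1/(6) = -0.1667 everywhere (the point (m, s) = (1, 4) is irrelevant:
the curvature is constant).
The requested Gaussian curvature is K = -0.1667.

-0.1667


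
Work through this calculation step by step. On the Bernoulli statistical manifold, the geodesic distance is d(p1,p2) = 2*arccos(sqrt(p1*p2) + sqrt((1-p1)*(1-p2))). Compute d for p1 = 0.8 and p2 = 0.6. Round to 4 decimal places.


Geodesic distance on Bernoulli manifold:
d(p1,p2) = 2*arccos(sqrt(p1*p2) + sqrt((1-p1)*(1-p2))).
sqrt(p1*p2) = sqrt(0.8*0.6) = 0.69282.
sqrt((1-p1)*(1-p2)) = sqrt(0.2*0.4) = 0.282843.
arg = 0.69282 + 0.282843 = 0.975663.
d = 2*arccos(0.975663) = 0.4421

0.4421


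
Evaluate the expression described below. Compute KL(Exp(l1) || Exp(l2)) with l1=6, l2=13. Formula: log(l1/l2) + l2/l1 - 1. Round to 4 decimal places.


KL divergence for exponential family:
KL = log(l1/l2) + l2/l1 - 1.
log(6/13) = -0.77319.
13/6 = 2.166667.
KL = -0.77319 + 2.166667 - 1 = 0.3935

0.3935


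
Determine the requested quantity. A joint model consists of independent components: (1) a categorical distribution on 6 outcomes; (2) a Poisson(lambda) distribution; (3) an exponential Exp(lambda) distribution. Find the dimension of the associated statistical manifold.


The dimension of a statistical manifold equals the number of free
(independent) real parameters of the model. For a product of independent
blocks the parameter counts add.
- categorical on 6 outcomes (probabilities sum to 1): 6-1 = 5.
- Poisson (lambda): 1.
- exponential (lambda): 1.
Total = 5 + 1 + 1 = 7.
Dimension = 7

7


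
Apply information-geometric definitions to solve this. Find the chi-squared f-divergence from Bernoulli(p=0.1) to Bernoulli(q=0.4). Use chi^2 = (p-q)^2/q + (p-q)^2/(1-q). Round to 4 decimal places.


Chi-squared divergence between Bernoulli distributions:
chi^2 = (p-q)^2/q + (p-q)^2/(1-q).
p = 0.1, q = 0.4, p-q = -0.3.
(p-q)^2 = 0.09.
term1 = 0.09/0.4 = 0.225.
term2 = 0.09/0.6 = 0.15.
chi^2 = 0.225 + 0.15 = 0.3750

0.3750


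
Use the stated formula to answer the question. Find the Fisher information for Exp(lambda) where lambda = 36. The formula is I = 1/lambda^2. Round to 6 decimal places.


Fisher information for exponential: I(lambda) = 1/lambda^2.
lambda = 36, lambda^2 = 1296.
I = 1/1296 = 0.000772

0.000772


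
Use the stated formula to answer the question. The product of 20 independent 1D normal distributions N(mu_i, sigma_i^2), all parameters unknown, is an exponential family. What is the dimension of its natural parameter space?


Exponential family dimension calculation:
Each univariate normal has two natural parameters (mu/sigma^2 and -1/(2 sigma^2)).
With 20 independent components, dim = 2 * 20 = 40.

40


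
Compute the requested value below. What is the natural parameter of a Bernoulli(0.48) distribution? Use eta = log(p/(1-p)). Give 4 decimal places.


Natural parameter for Bernoulli: eta = log(p/(1-p)).
p = 0.48, 1-p = 0.52.
p/(1-p) = 0.923077.
eta = log(0.923077) = -0.0800

-0.0800


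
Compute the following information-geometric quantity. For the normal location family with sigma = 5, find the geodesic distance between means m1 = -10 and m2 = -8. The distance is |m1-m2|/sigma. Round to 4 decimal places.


On the fixed-variance normal subfamily, geodesic distance = |m1-m2|/sigma.
|-10 - -8| = 2.
sigma = 5.
d = 2/5 = 0.4000

0.4000


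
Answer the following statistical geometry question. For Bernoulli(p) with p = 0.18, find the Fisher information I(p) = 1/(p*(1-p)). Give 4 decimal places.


For Bernoulli(p), Fisher information is I(p) = 1/(p*(1-p)).
p = 0.18, 1-p = 0.82.
p*(1-p) = 0.1476.
I(p) = 1/0.1476 = 6.7751

6.7751


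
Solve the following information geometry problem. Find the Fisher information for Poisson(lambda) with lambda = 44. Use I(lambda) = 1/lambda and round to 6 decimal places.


Fisher information for Poisson: I(lambda) = 1/lambda.
lambda = 44.
I(lambda) = 1/44 = 0.022727

0.022727


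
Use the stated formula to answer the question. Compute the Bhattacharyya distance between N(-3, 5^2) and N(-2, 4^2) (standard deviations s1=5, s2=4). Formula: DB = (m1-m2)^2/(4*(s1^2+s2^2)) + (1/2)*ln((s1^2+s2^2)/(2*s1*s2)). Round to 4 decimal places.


Bhattacharyya distance between two Gaussians:
DB = (m1-m2)^2/(4*(s1^2+s2^2)) + (1/2)*ln((s1^2+s2^2)/(2*s1*s2)).
(m1-m2)^2 = (-1)^2 = 1.
s1^2+s2^2 = 25 + 16 = 41.
term1 = 1/164 = 0.006098.
term2 = 0.5*ln(41/40.0) = 0.012346.
DB = 0.006098 + 0.012346 = 0.0184

0.0184


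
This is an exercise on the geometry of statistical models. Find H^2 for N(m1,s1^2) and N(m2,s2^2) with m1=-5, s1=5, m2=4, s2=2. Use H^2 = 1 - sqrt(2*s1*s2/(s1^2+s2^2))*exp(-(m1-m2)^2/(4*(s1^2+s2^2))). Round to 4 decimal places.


Squared Hellinger distance for Gaussians:
H^2 = 1 - sqrt(2*s1*s2/(s1^2+s2^2)) * exp(-(m1-m2)^2/(4*(s1^2+s2^2))).
s1^2 = 25, s2^2 = 4, s1^2+s2^2 = 29.
sqrt(2*5*2/(29)) = 0.830455.
(m1-m2)^2 = (-9)^2 = 81.
exp(-81/(4*29)) = exp(-0.698276) = 0.497442.
H^2 = 1 - 0.830455*0.497442 = 0.5869

0.5869


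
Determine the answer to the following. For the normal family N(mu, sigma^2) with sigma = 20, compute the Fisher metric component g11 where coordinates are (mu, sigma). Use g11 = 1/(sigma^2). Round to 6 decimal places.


For the 2-parameter normal family, the Fisher metric has:
  g11 = 1/sigma^2, g22 = 2/sigma^2.
sigma = 20, sigma^2 = 400.
g11 = 0.002500

0.002500


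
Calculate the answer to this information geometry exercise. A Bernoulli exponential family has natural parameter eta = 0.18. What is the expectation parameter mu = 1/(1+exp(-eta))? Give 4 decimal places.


Dual coordinate (expectation parameter) for Bernoulli:
mu = 1/(1+exp(-eta)).
eta = 0.18.
exp(-eta) = exp(-0.18) = 0.83527.
mu = 1/(1+0.83527) = 0.5449

0.5449


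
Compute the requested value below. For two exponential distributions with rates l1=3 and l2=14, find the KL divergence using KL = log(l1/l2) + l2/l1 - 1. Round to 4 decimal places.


KL divergence for exponential family:
KL = log(l1/l2) + l2/l1 - 1.
log(3/14) = -1.540445.
14/3 = 4.666667.
KL = -1.540445 + 4.666667 - 1 = 2.1262

2.1262


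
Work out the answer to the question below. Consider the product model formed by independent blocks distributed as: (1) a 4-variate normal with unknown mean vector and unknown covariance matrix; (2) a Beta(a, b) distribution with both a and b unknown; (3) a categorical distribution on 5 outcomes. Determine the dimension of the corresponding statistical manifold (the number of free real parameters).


The dimension of a statistical manifold equals the number of free
(independent) real parameters of the model. For a product of independent
blocks the parameter counts add.
- 4-variate normal: 4 (mean) + 4*5/2 = 10 (symmetric covariance) = 14.
- Beta (a, b): 2.
- categorical on 5 outcomes (probabilities sum to 1): 5-1 = 4.
Total = 14 + 2 + 4 = 20.
Dimension = 20

20


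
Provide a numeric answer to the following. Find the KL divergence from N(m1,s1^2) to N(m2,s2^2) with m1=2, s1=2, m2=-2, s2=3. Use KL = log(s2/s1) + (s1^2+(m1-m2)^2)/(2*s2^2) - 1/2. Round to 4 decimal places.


KL divergence between normal distributions:
KL = log(s2/s1) + (s1^2 + (m1-m2)^2)/(2*s2^2) - 1/2.
log(3/2) = 0.405465.
(2^2 + (2--2)^2)/(2*3^2) = (4 + 16)/18 = 1.111111.
KL = 0.405465 + 1.111111 - 0.5 = 1.0166

1.0166


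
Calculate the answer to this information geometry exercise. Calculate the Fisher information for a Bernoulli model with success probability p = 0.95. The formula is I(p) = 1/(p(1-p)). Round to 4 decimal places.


For Bernoulli(p), Fisher information is I(p) = 1/(p*(1-p)).
p = 0.95, 1-p = 0.05.
p*(1-p) = 0.0475.
I(p) = 1/0.0475 = 21.0526

21.0526


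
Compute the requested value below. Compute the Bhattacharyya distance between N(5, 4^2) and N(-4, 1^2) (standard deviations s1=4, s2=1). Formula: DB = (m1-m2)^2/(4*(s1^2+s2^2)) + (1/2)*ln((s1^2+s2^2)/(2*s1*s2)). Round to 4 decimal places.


Bhattacharyya distance between two Gaussians:
DB = (m1-m2)^2/(4*(s1^2+s2^2)) + (1/2)*ln((s1^2+s2^2)/(2*s1*s2)).
(m1-m2)^2 = (9)^2 = 81.
s1^2+s2^2 = 16 + 1 = 17.
term1 = 81/68 = 1.191176.
term2 = 0.5*ln(17/8.0) = 0.376886.
DB = 1.191176 + 0.376886 = 1.5681

1.5681


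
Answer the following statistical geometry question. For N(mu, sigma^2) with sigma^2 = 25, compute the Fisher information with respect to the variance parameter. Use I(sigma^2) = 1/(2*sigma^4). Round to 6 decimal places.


Fisher information for variance: I(sigma^2) = 1/(2*sigma^4).
sigma^2 = 25, so sigma^4 = 625.
I = 1/(2*625) = 1/1250 = 0.000800

0.000800


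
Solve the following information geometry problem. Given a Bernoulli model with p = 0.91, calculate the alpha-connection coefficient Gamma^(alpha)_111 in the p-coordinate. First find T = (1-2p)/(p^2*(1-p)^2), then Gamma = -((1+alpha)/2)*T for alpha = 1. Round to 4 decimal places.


Skewness (Amari-Chentsov) tensor: T = (1-2p)/(p^2*(1-p)^2).
p = 0.91, 1-2p = -0.82, p^2 = 0.8281, (1-p)^2 = 0.0081.
T = -0.82/(0.8281 * 0.0081) = -122.249206.
In the p-coordinate, Gamma^(alpha) = Gamma^(0) - (alpha/2)*T with Gamma^(0) = (1/2)*g'(p) = -T/2,
so Gamma^(alpha) = -((1+alpha)/2)*T.
alpha = 1, -(1+alpha)/2 = -1.0.
Gamma = -1.0 * -122.249206 = 122.2492

122.2492


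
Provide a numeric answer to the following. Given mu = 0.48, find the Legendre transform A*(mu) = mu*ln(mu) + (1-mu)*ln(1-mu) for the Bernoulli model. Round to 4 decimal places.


Legendre transform for Bernoulli:
A*(mu) = mu*log(mu) + (1-mu)*log(1-mu).
mu = 0.48, 1-mu = 0.52.
mu*log(mu) = 0.48*log(0.48) = -0.352305.
(1-mu)*log(1-mu) = 0.52*log(0.52) = -0.340042.
A* = -0.352305 + -0.340042 = -0.6923

-0.6923


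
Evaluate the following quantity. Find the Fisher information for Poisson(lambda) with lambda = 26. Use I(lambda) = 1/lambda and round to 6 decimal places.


Fisher information for Poisson: I(lambda) = 1/lambda.
lambda = 26.
I(lambda) = 1/26 = 0.038462

0.038462


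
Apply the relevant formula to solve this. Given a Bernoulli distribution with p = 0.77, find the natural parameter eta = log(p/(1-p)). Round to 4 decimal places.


Natural parameter for Bernoulli: eta = log(p/(1-p)).
p = 0.77, 1-p = 0.23.
p/(1-p) = 3.347826.
eta = log(3.347826) = 1.2083

1.2083


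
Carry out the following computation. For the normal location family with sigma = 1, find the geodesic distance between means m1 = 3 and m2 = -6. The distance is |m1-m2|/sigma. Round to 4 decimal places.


On the fixed-variance normal subfamily, geodesic distance = |m1-m2|/sigma.
|3 - -6| = 9.
sigma = 1.
d = 9/1 = 9.0000

9.0000


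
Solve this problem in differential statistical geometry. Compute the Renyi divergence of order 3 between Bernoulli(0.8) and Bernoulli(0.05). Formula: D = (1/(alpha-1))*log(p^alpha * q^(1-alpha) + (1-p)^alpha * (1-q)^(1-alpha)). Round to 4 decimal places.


Renyi divergence of order alpha between Bernoulli distributions:
D = (1/(alpha-1))*log(p^alpha * q^(1-alpha) + (1-p)^alpha * (1-q)^(1-alpha)).
alpha = 3, p = 0.8, q = 0.05.
p^alpha * q^(1-alpha) = 0.8^3 * 0.05^-2 = 204.8.
(1-p)^alpha * (1-q)^(1-alpha) = 0.2^3 * 0.95^-2 = 0.008864.
sum = 204.8 + 0.008864 = 204.808864.
D = (1/2)*log(204.808864) = 2.6610

2.6610


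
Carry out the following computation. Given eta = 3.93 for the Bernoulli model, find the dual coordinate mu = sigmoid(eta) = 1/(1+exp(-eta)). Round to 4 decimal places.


Dual coordinate (expectation parameter) for Bernoulli:
mu = 1/(1+exp(-eta)).
eta = 3.93.
exp(-eta) = exp(-3.93) = 0.019644.
mu = 1/(1+0.019644) = 0.9807

0.9807


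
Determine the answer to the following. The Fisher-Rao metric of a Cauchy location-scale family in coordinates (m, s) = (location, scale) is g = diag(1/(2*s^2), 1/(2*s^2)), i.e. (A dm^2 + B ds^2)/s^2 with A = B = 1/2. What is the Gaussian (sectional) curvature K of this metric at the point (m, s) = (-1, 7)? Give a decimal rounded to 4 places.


The metric has the form g = (A dm^2 + B ds^2)/s^2 with A = 1/2, B = 1/2.
Substitute u = sqrt(A/B)*m: g = B*(du^2 + ds^2)/s^2, i.e. B times the
Poincare upper half-plane metric, which has constant Gaussian curvature -1.
Scaling a 2D metric by a constant c divides the Gaussian curvature by c,
so K = -1/B = -1/(1/2) = -2.0000 everywhere (the point (m, s) = (-1, 7) is irrelevant:
the curvature is constant).
The requested Gaussian curvature is K = -2.0000.

-2.0000


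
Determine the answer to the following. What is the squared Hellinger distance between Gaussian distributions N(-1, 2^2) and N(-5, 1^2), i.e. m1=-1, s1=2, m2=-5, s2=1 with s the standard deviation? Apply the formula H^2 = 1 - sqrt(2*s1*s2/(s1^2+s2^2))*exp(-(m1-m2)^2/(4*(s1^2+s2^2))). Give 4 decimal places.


Squared Hellinger distance for Gaussians:
H^2 = 1 - sqrt(2*s1*s2/(s1^2+s2^2)) * exp(-(m1-m2)^2/(4*(s1^2+s2^2))).
s1^2 = 4, s2^2 = 1, s1^2+s2^2 = 5.
sqrt(2*2*1/(5)) = 0.894427.
(m1-m2)^2 = (4)^2 = 16.
exp(-16/(4*5)) = exp(-0.8) = 0.449329.
H^2 = 1 - 0.894427*0.449329 = 0.5981

0.5981


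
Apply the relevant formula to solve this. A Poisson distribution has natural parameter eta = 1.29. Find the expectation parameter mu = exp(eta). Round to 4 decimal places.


Expectation parameter for Poisson exponential family:
mu = exp(eta).
eta = 1.29.
mu = exp(1.29) = 3.6328

3.6328


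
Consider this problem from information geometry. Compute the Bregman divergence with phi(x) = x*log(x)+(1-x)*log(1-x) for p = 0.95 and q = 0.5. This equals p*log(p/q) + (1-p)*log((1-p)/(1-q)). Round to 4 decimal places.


Bregman divergence with negative entropy generator:
D = p*log(p/q) + (1-p)*log((1-p)/(1-q)).
p = 0.95, q = 0.5.
p*log(p/q) = 0.95*log(0.95/0.5) = 0.609761.
(1-p)*log((1-p)/(1-q)) = 0.05*log(0.05/0.5) = -0.115129.
D = 0.609761 + -0.115129 = 0.4946

0.4946


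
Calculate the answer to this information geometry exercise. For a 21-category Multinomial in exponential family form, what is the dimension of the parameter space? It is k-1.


Exponential family dimension calculation:
For Multinomial with k=21 categories, dim = k-1 = 20.

20


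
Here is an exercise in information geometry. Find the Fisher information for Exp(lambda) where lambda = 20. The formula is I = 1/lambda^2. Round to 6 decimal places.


Fisher information for exponential: I(lambda) = 1/lambda^2.
lambda = 20, lambda^2 = 400.
I = 1/400 = 0.002500

0.002500


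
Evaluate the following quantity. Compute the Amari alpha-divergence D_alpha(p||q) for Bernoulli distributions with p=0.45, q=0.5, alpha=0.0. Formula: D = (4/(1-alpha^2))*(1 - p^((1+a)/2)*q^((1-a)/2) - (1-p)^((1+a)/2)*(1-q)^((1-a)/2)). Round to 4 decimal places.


Amari alpha-divergence:
D = (4/(1-alpha^2))*(1 - p^((1+a)/2)*q^((1-a)/2) - (1-p)^((1+a)/2)*(1-q)^((1-a)/2)).
alpha = 0.0, p = 0.45, q = 0.5.
e1 = (1+alpha)/2 = 0.5, e2 = (1-alpha)/2 = 0.5.
t1 = p^e1 * q^e2 = 0.45^0.5 * 0.5^0.5 = 0.474342.
t2 = (1-p)^e1 * (1-q)^e2 = 0.55^0.5 * 0.5^0.5 = 0.524404.
4/(1-alpha^2) = 4.0.
D = 4.0*(1 - 0.474342 - 0.524404) = 0.0050

0.0050


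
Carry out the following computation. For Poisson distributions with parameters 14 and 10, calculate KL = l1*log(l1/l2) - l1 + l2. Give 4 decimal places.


KL divergence for Poisson:
KL = l1*log(l1/l2) - l1 + l2.
l1 = 14, l2 = 10.
log(14/10) = 0.336472.
l1*log(l1/l2) = 14 * 0.336472 = 4.710611.
KL = 4.710611 - 14 + 10 = 0.7106

0.7106


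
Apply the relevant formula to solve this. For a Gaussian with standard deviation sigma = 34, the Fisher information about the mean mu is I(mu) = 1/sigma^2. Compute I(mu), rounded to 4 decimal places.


The Fisher information for the mean of a normal distribution is I(mu) = 1/sigma^2.
sigma = 34, so sigma^2 = 1156.
I(mu) = 1/1156 = 0.0009

0.0009


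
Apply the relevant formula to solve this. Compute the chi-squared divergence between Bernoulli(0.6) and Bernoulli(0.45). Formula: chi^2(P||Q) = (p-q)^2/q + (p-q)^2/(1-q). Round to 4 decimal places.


Chi-squared divergence between Bernoulli distributions:
chi^2 = (p-q)^2/q + (p-q)^2/(1-q).
p = 0.6, q = 0.45, p-q = 0.15.
(p-q)^2 = 0.0225.
term1 = 0.0225/0.45 = 0.05.
term2 = 0.0225/0.55 = 0.040909.
chi^2 = 0.05 + 0.040909 = 0.0909

0.0909


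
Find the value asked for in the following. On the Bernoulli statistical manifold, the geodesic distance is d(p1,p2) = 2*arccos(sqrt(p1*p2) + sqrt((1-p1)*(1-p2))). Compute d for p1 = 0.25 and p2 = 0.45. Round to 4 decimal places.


Geodesic distance on Bernoulli manifold:
d(p1,p2) = 2*arccos(sqrt(p1*p2) + sqrt((1-p1)*(1-p2))).
sqrt(p1*p2) = sqrt(0.25*0.45) = 0.33541.
sqrt((1-p1)*(1-p2)) = sqrt(0.75*0.55) = 0.642262.
arg = 0.33541 + 0.642262 = 0.977672.
d = 2*arccos(0.977672) = 0.4234

0.4234


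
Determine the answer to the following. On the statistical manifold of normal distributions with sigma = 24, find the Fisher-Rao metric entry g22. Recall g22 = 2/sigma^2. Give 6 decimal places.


For the 2-parameter normal family, the Fisher metric has:
  g11 = 1/sigma^2, g22 = 2/sigma^2.
sigma = 24, sigma^2 = 576.
g22 = 0.003472

0.003472


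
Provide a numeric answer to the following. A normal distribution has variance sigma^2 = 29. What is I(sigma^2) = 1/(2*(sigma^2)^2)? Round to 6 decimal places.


Fisher information for variance: I(sigma^2) = 1/(2*sigma^4).
sigma^2 = 29, so sigma^4 = 841.
I = 1/(2*841) = 1/1682 = 0.000595

0.000595


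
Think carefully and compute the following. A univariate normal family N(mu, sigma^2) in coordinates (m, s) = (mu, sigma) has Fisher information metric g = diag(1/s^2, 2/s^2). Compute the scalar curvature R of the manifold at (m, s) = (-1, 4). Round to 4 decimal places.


The metric has the form g = (A dm^2 + B ds^2)/s^2 with A = 1, B = 2.
Substitute u = sqrt(A/B)*m: g = B*(du^2 + ds^2)/s^2, i.e. B times the
Poincare upper half-plane metric, which has constant Gaussian curvature -1.
Scaling a 2D metric by a constant c divides the Gaussian curvature by c,
so K = -1/B = -1/(2) = -0.5000 everywhere (the point (m, s) = (-1, 4) is irrelevant:
the curvature is constant).
Scalar curvature in dimension 2: R = 2K = -2/(2) = -1.0000.

-1.0000


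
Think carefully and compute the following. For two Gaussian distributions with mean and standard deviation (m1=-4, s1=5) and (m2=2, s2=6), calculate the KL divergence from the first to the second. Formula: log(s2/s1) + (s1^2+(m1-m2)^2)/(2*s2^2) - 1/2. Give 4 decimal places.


KL divergence between normal distributions:
KL = log(s2/s1) + (s1^2 + (m1-m2)^2)/(2*s2^2) - 1/2.
log(6/5) = 0.182322.
(5^2 + (-4-2)^2)/(2*6^2) = (25 + 36)/72 = 0.847222.
KL = 0.182322 + 0.847222 - 0.5 = 0.5295

0.5295


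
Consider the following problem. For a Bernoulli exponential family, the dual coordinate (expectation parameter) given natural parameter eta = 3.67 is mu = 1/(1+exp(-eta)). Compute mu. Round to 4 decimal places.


Dual coordinate (expectation parameter) for Bernoulli:
mu = 1/(1+exp(-eta)).
eta = 3.67.
exp(-eta) = exp(-3.67) = 0.025476.
mu = 1/(1+0.025476) = 0.9752

0.9752


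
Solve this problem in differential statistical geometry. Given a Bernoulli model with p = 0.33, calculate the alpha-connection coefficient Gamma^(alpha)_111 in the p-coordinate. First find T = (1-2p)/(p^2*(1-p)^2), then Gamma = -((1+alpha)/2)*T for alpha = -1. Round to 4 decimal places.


Skewness (Amari-Chentsov) tensor: T = (1-2p)/(p^2*(1-p)^2).
p = 0.33, 1-2p = 0.34, p^2 = 0.1089, (1-p)^2 = 0.4489.
T = 0.34/(0.1089 * 0.4489) = 6.955069.
In the p-coordinate, Gamma^(alpha) = Gamma^(0) - (alpha/2)*T with Gamma^(0) = (1/2)*g'(p) = -T/2,
so Gamma^(alpha) = -((1+alpha)/2)*T.
alpha = -1, -(1+alpha)/2 = 0.0.
Gamma = 0.0 * 6.955069 = 0.0000

0.0000


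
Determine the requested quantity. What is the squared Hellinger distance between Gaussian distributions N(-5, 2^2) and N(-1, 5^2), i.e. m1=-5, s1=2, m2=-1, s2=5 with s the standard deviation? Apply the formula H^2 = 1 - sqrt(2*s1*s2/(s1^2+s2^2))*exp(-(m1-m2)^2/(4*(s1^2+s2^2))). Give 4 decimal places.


Squared Hellinger distance for Gaussians:
H^2 = 1 - sqrt(2*s1*s2/(s1^2+s2^2)) * exp(-(m1-m2)^2/(4*(s1^2+s2^2))).
s1^2 = 4, s2^2 = 25, s1^2+s2^2 = 29.
sqrt(2*2*5/(29)) = 0.830455.
(m1-m2)^2 = (-4)^2 = 16.
exp(-16/(4*29)) = exp(-0.137931) = 0.871159.
H^2 = 1 - 0.830455*0.871159 = 0.2765

0.2765


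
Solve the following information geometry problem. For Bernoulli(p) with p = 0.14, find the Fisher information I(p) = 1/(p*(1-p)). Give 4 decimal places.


For Bernoulli(p), Fisher information is I(p) = 1/(p*(1-p)).
p = 0.14, 1-p = 0.86.
p*(1-p) = 0.1204.
I(p) = 1/0.1204 = 8.3056

8.3056


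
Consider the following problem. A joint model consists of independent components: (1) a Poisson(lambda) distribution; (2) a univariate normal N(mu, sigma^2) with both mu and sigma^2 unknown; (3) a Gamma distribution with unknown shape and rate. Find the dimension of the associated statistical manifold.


The dimension of a statistical manifold equals the number of free
(independent) real parameters of the model. For a product of independent
blocks the parameter counts add.
- Poisson (lambda): 1.
- normal (mu, sigma^2): 2.
- Gamma (shape, rate): 2.
Total = 1 + 2 + 2 = 5.
Dimension = 5

5


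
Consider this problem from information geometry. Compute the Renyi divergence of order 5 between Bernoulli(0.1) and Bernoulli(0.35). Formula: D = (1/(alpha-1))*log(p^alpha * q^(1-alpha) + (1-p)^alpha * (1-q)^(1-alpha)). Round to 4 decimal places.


Renyi divergence of order alpha between Bernoulli distributions:
D = (1/(alpha-1))*log(p^alpha * q^(1-alpha) + (1-p)^alpha * (1-q)^(1-alpha)).
alpha = 5, p = 0.1, q = 0.35.
p^alpha * q^(1-alpha) = 0.1^5 * 0.35^-4 = 0.000666.
(1-p)^alpha * (1-q)^(1-alpha) = 0.9^5 * 0.65^-4 = 3.307951.
sum = 0.000666 + 3.307951 = 3.308618.
D = (1/4)*log(3.308618) = 0.2991

0.2991


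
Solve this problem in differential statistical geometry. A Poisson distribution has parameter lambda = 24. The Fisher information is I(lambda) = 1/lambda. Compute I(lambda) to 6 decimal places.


Fisher information for Poisson: I(lambda) = 1/lambda.
lambda = 24.
I(lambda) = 1/24 = 0.041667

0.041667


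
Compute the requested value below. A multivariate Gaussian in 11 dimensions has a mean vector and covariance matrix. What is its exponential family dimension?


Exponential family dimension calculation:
For 11-dim MVN: mean has 11 params, covariance has 11*12/2 = 66 unique entries.
Total dim = 11 + 66 = 77.

77


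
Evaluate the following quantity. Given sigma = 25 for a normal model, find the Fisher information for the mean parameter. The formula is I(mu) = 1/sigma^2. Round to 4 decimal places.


The Fisher information for the mean of a normal distribution is I(mu) = 1/sigma^2.
sigma = 25, so sigma^2 = 625.
I(mu) = 1/625 = 0.0016

0.0016


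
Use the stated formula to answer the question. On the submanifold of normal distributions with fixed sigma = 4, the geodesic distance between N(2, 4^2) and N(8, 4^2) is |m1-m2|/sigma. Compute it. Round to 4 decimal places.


On the fixed-variance normal subfamily, geodesic distance = |m1-m2|/sigma.
|2 - 8| = 6.
sigma = 4.
d = 6/4 = 1.5000

1.5000


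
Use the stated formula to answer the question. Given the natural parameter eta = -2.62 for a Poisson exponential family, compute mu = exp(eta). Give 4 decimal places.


Expectation parameter for Poisson exponential family:
mu = exp(eta).
eta = -2.62.
mu = exp(-2.62) = 0.0728

0.0728


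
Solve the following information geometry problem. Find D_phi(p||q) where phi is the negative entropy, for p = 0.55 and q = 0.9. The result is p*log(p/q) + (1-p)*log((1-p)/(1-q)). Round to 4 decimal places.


Bregman divergence with negative entropy generator:
D = p*log(p/q) + (1-p)*log((1-p)/(1-q)).
p = 0.55, q = 0.9.
p*log(p/q) = 0.55*log(0.55/0.9) = -0.270862.
(1-p)*log((1-p)/(1-q)) = 0.45*log(0.45/0.1) = 0.676835.
D = -0.270862 + 0.676835 = 0.4060

0.4060


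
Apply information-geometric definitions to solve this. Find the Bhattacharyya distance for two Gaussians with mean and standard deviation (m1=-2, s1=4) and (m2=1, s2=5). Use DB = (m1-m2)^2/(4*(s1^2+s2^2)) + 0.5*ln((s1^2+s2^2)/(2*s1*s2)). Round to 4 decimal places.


Bhattacharyya distance between two Gaussians:
DB = (m1-m2)^2/(4*(s1^2+s2^2)) + (1/2)*ln((s1^2+s2^2)/(2*s1*s2)).
(m1-m2)^2 = (-3)^2 = 9.
s1^2+s2^2 = 16 + 25 = 41.
term1 = 9/164 = 0.054878.
term2 = 0.5*ln(41/40.0) = 0.012346.
DB = 0.054878 + 0.012346 = 0.0672

0.0672


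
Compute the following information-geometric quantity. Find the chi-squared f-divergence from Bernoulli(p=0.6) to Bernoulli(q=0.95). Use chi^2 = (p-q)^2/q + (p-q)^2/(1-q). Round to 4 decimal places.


Chi-squared divergence between Bernoulli distributions:
chi^2 = (p-q)^2/q + (p-q)^2/(1-q).
p = 0.6, q = 0.95, p-q = -0.35.
(p-q)^2 = 0.1225.
term1 = 0.1225/0.95 = 0.128947.
term2 = 0.1225/0.05 = 2.45.
chi^2 = 0.128947 + 2.45 = 2.5789

2.5789


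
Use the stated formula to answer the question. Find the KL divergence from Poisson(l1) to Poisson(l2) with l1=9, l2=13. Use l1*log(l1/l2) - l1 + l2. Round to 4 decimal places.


KL divergence for Poisson:
KL = l1*log(l1/l2) - l1 + l2.
l1 = 9, l2 = 13.
log(9/13) = -0.367725.
l1*log(l1/l2) = 9 * -0.367725 = -3.309523.
KL = -3.309523 - 9 + 13 = 0.6905

0.6905


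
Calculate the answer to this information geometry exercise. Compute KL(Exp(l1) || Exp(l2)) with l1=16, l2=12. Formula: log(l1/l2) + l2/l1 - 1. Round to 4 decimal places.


KL divergence for exponential family:
KL = log(l1/l2) + l2/l1 - 1.
log(16/12) = 0.287682.
12/16 = 0.75.
KL = 0.287682 + 0.75 - 1 = 0.0377

0.0377


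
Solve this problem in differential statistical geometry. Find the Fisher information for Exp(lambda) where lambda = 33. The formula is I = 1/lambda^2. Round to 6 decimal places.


Fisher information for exponential: I(lambda) = 1/lambda^2.
lambda = 33, lambda^2 = 1089.
I = 1/1089 = 0.000918

0.000918


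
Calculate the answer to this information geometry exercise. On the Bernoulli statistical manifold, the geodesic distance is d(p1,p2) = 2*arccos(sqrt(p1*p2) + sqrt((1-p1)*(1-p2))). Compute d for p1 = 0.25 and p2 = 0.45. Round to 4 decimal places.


Geodesic distance on Bernoulli manifold:
d(p1,p2) = 2*arccos(sqrt(p1*p2) + sqrt((1-p1)*(1-p2))).
sqrt(p1*p2) = sqrt(0.25*0.45) = 0.33541.
sqrt((1-p1)*(1-p2)) = sqrt(0.75*0.55) = 0.642262.
arg = 0.33541 + 0.642262 = 0.977672.
d = 2*arccos(0.977672) = 0.4234

0.4234


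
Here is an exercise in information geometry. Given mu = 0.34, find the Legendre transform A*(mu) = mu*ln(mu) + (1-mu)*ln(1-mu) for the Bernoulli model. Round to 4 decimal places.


Legendre transform for Bernoulli:
A*(mu) = mu*log(mu) + (1-mu)*log(1-mu).
mu = 0.34, 1-mu = 0.66.
mu*log(mu) = 0.34*log(0.34) = -0.366795.
(1-mu)*log(1-mu) = 0.66*log(0.66) = -0.27424.
A* = -0.366795 + -0.27424 = -0.6410

-0.6410


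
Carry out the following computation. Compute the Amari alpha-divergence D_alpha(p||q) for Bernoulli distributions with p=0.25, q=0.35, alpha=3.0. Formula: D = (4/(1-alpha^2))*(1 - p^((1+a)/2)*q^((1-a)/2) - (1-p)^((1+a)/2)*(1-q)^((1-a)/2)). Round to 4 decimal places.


Amari alpha-divergence:
D = (4/(1-alpha^2))*(1 - p^((1+a)/2)*q^((1-a)/2) - (1-p)^((1+a)/2)*(1-q)^((1-a)/2)).
alpha = 3.0, p = 0.25, q = 0.35.
e1 = (1+alpha)/2 = 2.0, e2 = (1-alpha)/2 = -1.0.
t1 = p^e1 * q^e2 = 0.25^2.0 * 0.35^-1.0 = 0.178571.
t2 = (1-p)^e1 * (1-q)^e2 = 0.75^2.0 * 0.65^-1.0 = 0.865385.
4/(1-alpha^2) = -0.5.
D = -0.5*(1 - 0.178571 - 0.865385) = 0.0220

0.0220


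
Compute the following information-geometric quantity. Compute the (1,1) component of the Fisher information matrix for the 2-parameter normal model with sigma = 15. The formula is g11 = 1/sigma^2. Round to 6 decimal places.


For the 2-parameter normal family, the Fisher metric has:
  g11 = 1/sigma^2, g22 = 2/sigma^2.
sigma = 15, sigma^2 = 225.
g11 = 0.004444

0.004444


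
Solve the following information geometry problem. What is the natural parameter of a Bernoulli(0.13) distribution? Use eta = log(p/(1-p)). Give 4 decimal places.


Natural parameter for Bernoulli: eta = log(p/(1-p)).
p = 0.13, 1-p = 0.87.
p/(1-p) = 0.149425.
eta = log(0.149425) = -1.9010

-1.9010


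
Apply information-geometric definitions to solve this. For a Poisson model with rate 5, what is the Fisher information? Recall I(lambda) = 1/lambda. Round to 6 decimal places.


Fisher information for Poisson: I(lambda) = 1/lambda.
lambda = 5.
I(lambda) = 1/5 = 0.200000

0.200000


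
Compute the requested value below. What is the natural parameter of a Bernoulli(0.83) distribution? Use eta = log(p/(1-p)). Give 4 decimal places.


Natural parameter for Bernoulli: eta = log(p/(1-p)).
p = 0.83, 1-p = 0.17.
p/(1-p) = 4.882353.
eta = log(4.882353) = 1.5856

1.5856


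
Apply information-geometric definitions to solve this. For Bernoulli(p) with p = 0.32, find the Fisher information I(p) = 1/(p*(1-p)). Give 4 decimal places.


For Bernoulli(p), Fisher information is I(p) = 1/(p*(1-p)).
p = 0.32, 1-p = 0.68.
p*(1-p) = 0.2176.
I(p) = 1/0.2176 = 4.5956

4.5956


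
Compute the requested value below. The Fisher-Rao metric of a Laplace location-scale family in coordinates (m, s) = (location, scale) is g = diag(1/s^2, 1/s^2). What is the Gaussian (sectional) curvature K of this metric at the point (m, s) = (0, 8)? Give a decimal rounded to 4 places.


The metric has the form g = (A dm^2 + B ds^2)/s^2 with A = 1, B = 1.
Substitute u = sqrt(A/B)*m: g = B*(du^2 + ds^2)/s^2, i.e. B times the
Poincare upper half-plane metric, which has constant Gaussian curvature -1.
Scaling a 2D metric by a constant c divides the Gaussian curvature by c,
so K = -1/B = -1/(1) = -1.0000 everywhere (the point (m, s) = (0, 8) is irrelevant:
the curvature is constant).
The requested Gaussian curvature is K = -1.0000.

-1.0000


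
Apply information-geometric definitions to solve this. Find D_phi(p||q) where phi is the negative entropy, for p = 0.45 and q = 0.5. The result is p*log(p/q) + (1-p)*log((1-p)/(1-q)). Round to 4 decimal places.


Bregman divergence with negative entropy generator:
D = p*log(p/q) + (1-p)*log((1-p)/(1-q)).
p = 0.45, q = 0.5.
p*log(p/q) = 0.45*log(0.45/0.5) = -0.047412.
(1-p)*log((1-p)/(1-q)) = 0.55*log(0.55/0.5) = 0.052421.
D = -0.047412 + 0.052421 = 0.0050

0.0050


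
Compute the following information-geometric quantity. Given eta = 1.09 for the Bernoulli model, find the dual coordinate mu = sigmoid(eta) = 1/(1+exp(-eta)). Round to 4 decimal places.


Dual coordinate (expectation parameter) for Bernoulli:
mu = 1/(1+exp(-eta)).
eta = 1.09.
exp(-eta) = exp(-1.09) = 0.336216.
mu = 1/(1+0.336216) = 0.7484

0.7484


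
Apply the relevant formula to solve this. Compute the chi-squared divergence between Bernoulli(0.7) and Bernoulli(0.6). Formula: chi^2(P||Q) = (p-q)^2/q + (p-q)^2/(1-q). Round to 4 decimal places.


Chi-squared divergence between Bernoulli distributions:
chi^2 = (p-q)^2/q + (p-q)^2/(1-q).
p = 0.7, q = 0.6, p-q = 0.1.
(p-q)^2 = 0.01.
term1 = 0.01/0.6 = 0.016667.
term2 = 0.01/0.4 = 0.025.
chi^2 = 0.016667 + 0.025 = 0.0417

0.0417


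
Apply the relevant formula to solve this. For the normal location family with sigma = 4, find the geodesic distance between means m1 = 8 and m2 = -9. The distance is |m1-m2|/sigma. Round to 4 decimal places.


On the fixed-variance normal subfamily, geodesic distance = |m1-m2|/sigma.
|8 - -9| = 17.
sigma = 4.
d = 17/4 = 4.2500

4.2500


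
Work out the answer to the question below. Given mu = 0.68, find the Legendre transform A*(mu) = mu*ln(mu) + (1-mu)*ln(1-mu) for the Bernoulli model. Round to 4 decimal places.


Legendre transform for Bernoulli:
A*(mu) = mu*log(mu) + (1-mu)*log(1-mu).
mu = 0.68, 1-mu = 0.32.
mu*log(mu) = 0.68*log(0.68) = -0.26225.
(1-mu)*log(1-mu) = 0.32*log(0.32) = -0.364619.
A* = -0.26225 + -0.364619 = -0.6269

-0.6269
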